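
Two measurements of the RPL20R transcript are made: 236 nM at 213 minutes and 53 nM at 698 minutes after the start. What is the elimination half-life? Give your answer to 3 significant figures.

225 minutes

Over Δt = 698 − 213 = 485 minutes, the level fell by a factor of 236/53 ≈ 4.4528.
n = log₂(4.4528) ≈ 2.1547 half-lives, so t½ = 485/2.1547 ≈ 225.09 minutes.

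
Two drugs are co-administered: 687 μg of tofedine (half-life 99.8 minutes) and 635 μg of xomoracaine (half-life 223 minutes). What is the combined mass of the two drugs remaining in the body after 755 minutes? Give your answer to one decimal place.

tofedine: 687 × (1/2)^(755/99.8) = 687 × (1/2)^7.5651 ≈ 3.6277 μg.
xomoracaine: 635 × (1/2)^(755/223) = 635 × (1/2)^3.3857 ≈ 60.756 μg.
Total = 3.6277 + 60.756 ≈ 64.384 μg.

64.4 μg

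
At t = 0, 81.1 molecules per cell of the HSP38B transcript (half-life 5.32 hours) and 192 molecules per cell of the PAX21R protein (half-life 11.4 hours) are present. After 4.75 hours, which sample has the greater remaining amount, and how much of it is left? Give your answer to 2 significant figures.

PAX21R protein, 140 molecules per cell

HSP38B transcript: 81.1 × (1/2)^0.89286 ≈ 43.676 molecules per cell.
PAX21R protein: 192 × (1/2)^0.41667 ≈ 143.84 molecules per cell.
PAX21R protein has more remaining, at ≈ 143.84 molecules per cell.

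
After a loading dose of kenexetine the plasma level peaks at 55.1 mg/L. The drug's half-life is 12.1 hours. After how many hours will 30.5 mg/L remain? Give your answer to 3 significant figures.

Fraction remaining = 30.5/55.1 ≈ 0.55354.
n = log₂(55.1/30.5) = ln(1.8066)/ln 2 ≈ 0.85324 half-lives.
t = n × t½ = 0.85324 × 12.1 ≈ 10.324 hours.

10.3 hours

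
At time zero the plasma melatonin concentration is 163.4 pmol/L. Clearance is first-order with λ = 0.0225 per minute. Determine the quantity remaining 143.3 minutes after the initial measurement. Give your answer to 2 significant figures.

t½ = ln 2 / λ = 0.69315 / 0.0225 ≈ 30.807 minutes.
Number of half-lives: n = 143.3/30.807 ≈ 4.6516.
Remaining = 163.4 × (1/2)^4.6516 = 163.4 × 0.039786 ≈ 6.501 pmol/L.

6.5 pmol/L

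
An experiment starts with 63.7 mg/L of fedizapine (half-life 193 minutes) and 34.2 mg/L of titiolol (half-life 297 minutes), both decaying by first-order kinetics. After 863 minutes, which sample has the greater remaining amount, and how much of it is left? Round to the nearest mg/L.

fedizapine: 63.7 × (1/2)^4.4715 ≈ 2.8713 mg/L.
titiolol: 34.2 × (1/2)^2.9057 ≈ 4.5637 mg/L.
Titiolol has more remaining, at ≈ 4.5637 mg/L.

titiolol, 5 mg/L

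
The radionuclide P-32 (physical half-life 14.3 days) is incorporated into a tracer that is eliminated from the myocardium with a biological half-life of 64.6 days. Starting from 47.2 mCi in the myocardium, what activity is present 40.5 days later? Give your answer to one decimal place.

1/t_eff = 1/t_phys + 1/t_biol = 1/14.3 + 1/64.6 = 0.08541 per day.
t_eff = 14.3 × 64.6 / (14.3 + 64.6) ≈ 11.708 days.
Remaining = 47.2 × (1/2)^(40.5/11.708) = 47.2 × (1/2)^3.4591 ≈ 4.2919 mCi.

4.3 mCi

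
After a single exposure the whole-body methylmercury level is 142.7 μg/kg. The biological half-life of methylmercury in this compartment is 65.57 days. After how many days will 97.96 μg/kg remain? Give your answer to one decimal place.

Fraction remaining = 97.96/142.7 ≈ 0.68648.
n = log₂(142.7/97.96) = ln(1.4567)/ln 2 ≈ 0.54272 half-lives.
t = n × t½ = 0.54272 × 65.57 ≈ 35.586 days.

35.6 days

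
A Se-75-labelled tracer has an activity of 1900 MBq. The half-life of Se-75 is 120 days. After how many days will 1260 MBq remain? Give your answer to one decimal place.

71.1 days

Fraction remaining = 1260/1900 ≈ 0.66316.
n = log₂(1900/1260) = ln(1.5079)/ln 2 ≈ 0.59258 half-lives.
t = n × t½ = 0.59258 × 120 ≈ 71.109 days.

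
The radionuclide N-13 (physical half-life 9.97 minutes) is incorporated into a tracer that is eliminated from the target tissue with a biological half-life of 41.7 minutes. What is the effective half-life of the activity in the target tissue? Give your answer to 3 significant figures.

1/t_eff = 1/t_phys + 1/t_biol = 1/9.97 + 1/41.7 = 0.12428 per minute.
t_eff = 9.97 × 41.7 / (9.97 + 41.7) ≈ 8.0462 minutes.

8.05 minutes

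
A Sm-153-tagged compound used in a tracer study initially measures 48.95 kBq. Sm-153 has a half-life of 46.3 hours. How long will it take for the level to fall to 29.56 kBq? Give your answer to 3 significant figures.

Fraction remaining = 29.56/48.95 ≈ 0.60388.
n = log₂(48.95/29.56) = ln(1.656)/ln 2 ≈ 0.72766 half-lives.
t = n × t½ = 0.72766 × 46.3 ≈ 33.691 hours.

33.7 hours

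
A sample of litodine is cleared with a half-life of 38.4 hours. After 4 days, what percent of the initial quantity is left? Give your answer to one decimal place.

4 days = 96 hours.
n = 96/38.4 ≈ 2.5 half-lives.
Fraction remaining = (1/2)^2.5 ≈ 0.17678, i.e. 17.678%.

17.7%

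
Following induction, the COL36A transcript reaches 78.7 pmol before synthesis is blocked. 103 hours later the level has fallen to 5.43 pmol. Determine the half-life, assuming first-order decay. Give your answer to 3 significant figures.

26.7 hours

A/A₀ = 5.43/78.7 ≈ 0.068996.
n = log₂(14.494) ≈ 3.8573 half-lives elapsed in 103 hours.
t½ = 103/3.8573 ≈ 26.702 hours.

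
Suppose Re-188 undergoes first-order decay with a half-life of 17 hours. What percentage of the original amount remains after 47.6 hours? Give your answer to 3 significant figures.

n = 47.6/17 ≈ 2.8 half-lives.
Fraction remaining = (1/2)^2.8 ≈ 0.14359, i.e. 14.359%.

14.4%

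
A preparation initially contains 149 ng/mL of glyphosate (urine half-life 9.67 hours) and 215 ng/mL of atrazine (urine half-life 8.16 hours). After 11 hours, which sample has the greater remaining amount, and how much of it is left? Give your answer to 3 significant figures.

atrazine, 84.5 ng/mL

glyphosate: 149 × (1/2)^1.1375 ≈ 67.726 ng/mL.
atrazine: 215 × (1/2)^1.348 ≈ 84.457 ng/mL.
Atrazine has more remaining, at ≈ 84.457 ng/mL.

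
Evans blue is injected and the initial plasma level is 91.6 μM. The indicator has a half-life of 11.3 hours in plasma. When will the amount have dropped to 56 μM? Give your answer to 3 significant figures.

Fraction remaining = 56/91.6 ≈ 0.61135.
n = log₂(91.6/56) = ln(1.6357)/ln 2 ≈ 0.70992 half-lives.
t = n × t½ = 0.70992 × 11.3 ≈ 8.0221 hours.

8.02 hours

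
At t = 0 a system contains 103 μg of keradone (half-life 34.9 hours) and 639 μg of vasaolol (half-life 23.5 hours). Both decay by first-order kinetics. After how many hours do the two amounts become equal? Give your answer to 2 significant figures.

Set 103·(1/2)^(t/34.9) = 639·(1/2)^(t/23.5).
Taking log₂: log₂(103/639) = t·(1/34.9 − 1/23.5).
log₂(0.16119) = -2.6332; 1/34.9 − 1/23.5 = -0.0139.
t = -2.6332 / -0.0139 ≈ 189.44 hours.

190 hours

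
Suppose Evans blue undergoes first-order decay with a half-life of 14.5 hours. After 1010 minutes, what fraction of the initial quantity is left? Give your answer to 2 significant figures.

0.45

1010 minutes = 16.8333 hours.
n = 16.8333/14.5 ≈ 1.1609 half-lives.
Fraction remaining = (1/2)^1.1609 ≈ 0.44723.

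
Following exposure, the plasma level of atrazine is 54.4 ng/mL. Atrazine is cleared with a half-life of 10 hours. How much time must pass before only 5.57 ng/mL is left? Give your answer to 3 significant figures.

32.9 hours

Fraction remaining = 5.57/54.4 ≈ 0.10239.
n = log₂(54.4/5.57) = ln(9.7666)/ln 2 ≈ 3.2879 half-lives.
t = n × t½ = 3.2879 × 10 ≈ 32.879 hours.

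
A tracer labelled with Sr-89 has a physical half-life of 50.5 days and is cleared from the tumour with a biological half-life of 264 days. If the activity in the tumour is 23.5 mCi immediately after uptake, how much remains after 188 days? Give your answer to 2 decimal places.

1.09 mCi

1/t_eff = 1/t_phys + 1/t_biol = 1/50.5 + 1/264 = 0.02359 per day.
t_eff = 50.5 × 264 / (50.5 + 264) ≈ 42.391 days.
Remaining = 23.5 × (1/2)^(188/42.391) = 23.5 × (1/2)^4.4349 ≈ 1.0865 mCi.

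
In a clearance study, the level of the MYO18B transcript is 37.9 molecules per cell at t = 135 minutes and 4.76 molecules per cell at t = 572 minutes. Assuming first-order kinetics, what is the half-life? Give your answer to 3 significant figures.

146 minutes

Over Δt = 572 − 135 = 437 minutes, the level fell by a factor of 37.9/4.76 ≈ 7.9622.
n = log₂(7.9622) ≈ 2.9932 half-lives, so t½ = 437/2.9932 ≈ 146 minutes.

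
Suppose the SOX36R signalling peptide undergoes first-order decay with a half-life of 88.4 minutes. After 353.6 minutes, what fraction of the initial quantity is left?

n = 353.6/88.4 ≈ 4 half-lives.
Fraction remaining = (1/2)^4 ≈ 0.0625.

0.0625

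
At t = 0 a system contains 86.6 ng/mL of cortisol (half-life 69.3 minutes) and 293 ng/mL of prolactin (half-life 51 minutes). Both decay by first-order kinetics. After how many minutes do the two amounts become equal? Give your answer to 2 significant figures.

Set 86.6·(1/2)^(t/69.3) = 293·(1/2)^(t/51).
Taking log₂: log₂(86.6/293) = t·(1/69.3 − 1/51).
log₂(0.29556) = -1.7585; 1/69.3 − 1/51 = -0.0051778.
t = -1.7585 / -0.0051778 ≈ 339.61 minutes.

340 minutes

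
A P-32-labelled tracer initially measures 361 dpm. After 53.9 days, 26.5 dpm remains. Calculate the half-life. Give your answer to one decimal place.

A/A₀ = 26.5/361 ≈ 0.073407.
n = log₂(13.623) ≈ 3.7679 half-lives elapsed in 53.9 days.
t½ = 53.9/3.7679 ≈ 14.305 days.

14.3 days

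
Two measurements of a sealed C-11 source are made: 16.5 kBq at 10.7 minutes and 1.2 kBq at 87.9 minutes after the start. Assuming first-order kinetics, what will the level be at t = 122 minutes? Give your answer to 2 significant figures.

0.38 kBq

Over Δt = 87.9 − 10.7 = 77.2 minutes, the level fell by a factor of 16.5/1.2 ≈ 13.75.
n = log₂(13.75) ≈ 3.7814 half-lives, so t½ = 77.2/3.7814 ≈ 20.416 minutes.
From t = 87.9 to t = 122: 1.2 × (1/2)^((122−87.9)/20.416) ≈ 0.37704 kBq.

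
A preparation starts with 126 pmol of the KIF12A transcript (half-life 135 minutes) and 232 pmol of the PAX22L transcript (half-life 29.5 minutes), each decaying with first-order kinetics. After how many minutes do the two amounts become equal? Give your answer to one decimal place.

33.2 minutes

Set 126·(1/2)^(t/135) = 232·(1/2)^(t/29.5).
Taking log₂: log₂(126/232) = t·(1/135 − 1/29.5).
log₂(0.5431) = -0.8807; 1/135 − 1/29.5 = -0.026491.
t = -0.8807 / -0.026491 ≈ 33.245 minutes.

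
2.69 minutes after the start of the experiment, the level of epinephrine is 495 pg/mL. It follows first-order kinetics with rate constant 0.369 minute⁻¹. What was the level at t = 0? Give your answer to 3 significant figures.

t½ = ln 2 / k = 0.69315 / 0.369 ≈ 1.8784 minutes.
Number of half-lives elapsed: n = 2.69/1.8784 ≈ 1.432.
A₀ = A × 2^n = 495 × 2^1.432 = 495 × 2.6983 ≈ 1335.6 pg/mL.

1340 pg/mL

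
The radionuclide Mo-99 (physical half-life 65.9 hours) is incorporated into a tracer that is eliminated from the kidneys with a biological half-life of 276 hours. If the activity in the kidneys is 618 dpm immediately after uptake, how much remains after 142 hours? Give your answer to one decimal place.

97.2 dpm

1/t_eff = 1/t_phys + 1/t_biol = 1/65.9 + 1/276 = 0.018798 per hour.
t_eff = 65.9 × 276 / (65.9 + 276) ≈ 53.198 hours.
Remaining = 618 × (1/2)^(142/53.198) = 618 × (1/2)^2.6693 ≈ 97.153 dpm.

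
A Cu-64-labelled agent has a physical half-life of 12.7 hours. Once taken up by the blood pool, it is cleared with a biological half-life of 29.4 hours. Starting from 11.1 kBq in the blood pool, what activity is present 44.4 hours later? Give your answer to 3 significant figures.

0.345 kBq

1/t_eff = 1/t_phys + 1/t_biol = 1/12.7 + 1/29.4 = 0.11275 per hour.
t_eff = 12.7 × 29.4 / (12.7 + 29.4) ≈ 8.8689 hours.
Remaining = 11.1 × (1/2)^(44.4/8.8689) = 11.1 × (1/2)^5.0063 ≈ 0.34537 kBq.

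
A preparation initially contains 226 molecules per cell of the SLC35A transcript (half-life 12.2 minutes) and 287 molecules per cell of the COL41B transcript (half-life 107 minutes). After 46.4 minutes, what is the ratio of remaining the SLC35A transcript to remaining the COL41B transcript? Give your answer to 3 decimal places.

0.076

SLC35A transcript: 226 × (1/2)^(46.4/12.2) = 226 × (1/2)^3.8033 ≈ 16.189 molecules per cell.
COL41B transcript: 287 × (1/2)^(46.4/107) = 287 × (1/2)^0.43364 ≈ 212.49 molecules per cell.
Ratio ≈ 16.189 / 212.49 ≈ 0.076184.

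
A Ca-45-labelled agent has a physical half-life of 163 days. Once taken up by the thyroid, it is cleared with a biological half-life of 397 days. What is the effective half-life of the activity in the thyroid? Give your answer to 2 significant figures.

120 days

1/t_eff = 1/t_phys + 1/t_biol = 1/163 + 1/397 = 0.0086539 per day.
t_eff = 163 × 397 / (163 + 397) ≈ 115.56 days.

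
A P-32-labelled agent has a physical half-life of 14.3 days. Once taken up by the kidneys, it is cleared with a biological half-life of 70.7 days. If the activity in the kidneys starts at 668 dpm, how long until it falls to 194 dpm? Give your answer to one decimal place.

1/t_eff = 1/t_phys + 1/t_biol = 1/14.3 + 1/70.7 = 0.084074 per day.
t_eff = 14.3 × 70.7 / (14.3 + 70.7) ≈ 11.894 days.
n = log₂(668/194) ≈ 1.7838; t = 1.7838 × 11.894 ≈ 21.217 days.

21.2 days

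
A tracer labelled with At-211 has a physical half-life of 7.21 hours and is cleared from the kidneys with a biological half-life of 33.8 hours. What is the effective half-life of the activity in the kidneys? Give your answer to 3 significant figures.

1/t_eff = 1/t_phys + 1/t_biol = 1/7.21 + 1/33.8 = 0.16828 per hour.
t_eff = 7.21 × 33.8 / (7.21 + 33.8) ≈ 5.9424 hours.

5.94 hours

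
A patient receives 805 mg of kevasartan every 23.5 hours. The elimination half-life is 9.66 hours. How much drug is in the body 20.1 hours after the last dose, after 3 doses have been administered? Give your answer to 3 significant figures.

232 mg

The 3 doses were given 67.1, 43.6, 20.1 hours ago.
Total = 805·(1/2)^(67.1/9.66) + 805·(1/2)^(43.6/9.66) + 805·(1/2)^(20.1/9.66)
      = 6.5282 + 35.246 + 190.3 ≈ 232.07 mg.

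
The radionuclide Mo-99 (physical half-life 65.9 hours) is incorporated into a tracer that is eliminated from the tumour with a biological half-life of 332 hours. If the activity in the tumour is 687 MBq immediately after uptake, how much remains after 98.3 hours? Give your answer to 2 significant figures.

1/t_eff = 1/t_phys + 1/t_biol = 1/65.9 + 1/332 = 0.018187 per hour.
t_eff = 65.9 × 332 / (65.9 + 332) ≈ 54.986 hours.
Remaining = 687 × (1/2)^(98.3/54.986) = 687 × (1/2)^1.7877 ≈ 198.97 MBq.

200 MBq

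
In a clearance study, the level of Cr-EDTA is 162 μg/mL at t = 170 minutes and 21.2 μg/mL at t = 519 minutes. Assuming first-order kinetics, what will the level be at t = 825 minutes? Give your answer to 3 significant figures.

3.56 μg/mL

Over Δt = 519 − 170 = 349 minutes, the level fell by a factor of 162/21.2 ≈ 7.6415.
n = log₂(7.6415) ≈ 2.9339 half-lives, so t½ = 349/2.9339 ≈ 118.96 minutes.
From t = 519 to t = 825: 21.2 × (1/2)^((825−519)/118.96) ≈ 3.5643 μg/mL.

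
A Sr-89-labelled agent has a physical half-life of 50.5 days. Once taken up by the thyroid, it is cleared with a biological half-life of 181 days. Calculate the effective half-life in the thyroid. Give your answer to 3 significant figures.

1/t_eff = 1/t_phys + 1/t_biol = 1/50.5 + 1/181 = 0.025327 per day.
t_eff = 50.5 × 181 / (50.5 + 181) ≈ 39.484 days.

39.5 days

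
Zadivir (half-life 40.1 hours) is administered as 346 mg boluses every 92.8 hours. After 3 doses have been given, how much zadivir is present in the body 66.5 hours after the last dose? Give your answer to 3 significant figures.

The 3 doses were given 252.1, 159.3, 66.5 hours ago.
Total = 346·(1/2)^(252.1/40.1) + 346·(1/2)^(159.3/40.1) + 346·(1/2)^(66.5/40.1)
      = 4.4317 + 22.04 + 109.61 ≈ 136.08 mg.

136 mg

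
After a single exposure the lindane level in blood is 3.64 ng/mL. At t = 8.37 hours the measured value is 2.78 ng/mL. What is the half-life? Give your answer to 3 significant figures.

21.5 hours

A/A₀ = 2.78/3.64 ≈ 0.76374.
n = log₂(1.3094) ≈ 0.38885 half-lives elapsed in 8.37 hours.
t½ = 8.37/0.38885 ≈ 21.525 hours.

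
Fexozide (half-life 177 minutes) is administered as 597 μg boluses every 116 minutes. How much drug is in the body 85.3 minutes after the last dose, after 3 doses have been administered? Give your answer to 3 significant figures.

The 3 doses were given 317.3, 201.3, 85.3 minutes ago.
Total = 597·(1/2)^(317.3/177) + 597·(1/2)^(201.3/177) + 597·(1/2)^(85.3/177)
      = 172.32 + 271.4 + 427.47 ≈ 871.19 μg.

871 μg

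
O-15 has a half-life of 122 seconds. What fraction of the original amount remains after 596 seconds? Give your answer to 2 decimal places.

0.03

n = 596/122 ≈ 4.8852 half-lives.
Fraction remaining = (1/2)^4.8852 ≈ 0.033837.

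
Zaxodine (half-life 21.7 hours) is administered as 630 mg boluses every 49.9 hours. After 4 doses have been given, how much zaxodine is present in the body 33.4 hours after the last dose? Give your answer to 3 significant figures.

The 4 doses were given 183.1, 133.2, 83.3, 33.4 hours ago.
Total = 630·(1/2)^(183.1/21.7) + 630·(1/2)^(133.2/21.7) + 630·(1/2)^(83.3/21.7) + 630·(1/2)^(33.4/21.7)
      = 1.8168 + 8.9442 + 44.033 + 216.77 ≈ 271.57 mg.

272 mg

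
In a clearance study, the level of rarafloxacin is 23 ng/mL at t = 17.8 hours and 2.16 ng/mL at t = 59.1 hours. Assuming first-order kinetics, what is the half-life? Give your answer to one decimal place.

Over Δt = 59.1 − 17.8 = 41.3 hours, the level fell by a factor of 23/2.16 ≈ 10.648.
n = log₂(10.648) ≈ 3.4125 half-lives, so t½ = 41.3/3.4125 ≈ 12.102 hours.

12.1 hours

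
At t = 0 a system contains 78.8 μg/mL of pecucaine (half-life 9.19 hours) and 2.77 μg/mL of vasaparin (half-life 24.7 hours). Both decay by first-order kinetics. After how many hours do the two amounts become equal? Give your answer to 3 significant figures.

Set 78.8·(1/2)^(t/9.19) = 2.77·(1/2)^(t/24.7).
Taking log₂: log₂(78.8/2.77) = t·(1/9.19 − 1/24.7).
log₂(28.448) = 4.8302; 1/9.19 − 1/24.7 = 0.068328.
t = 4.8302 / 0.068328 ≈ 70.692 hours.

70.7 hours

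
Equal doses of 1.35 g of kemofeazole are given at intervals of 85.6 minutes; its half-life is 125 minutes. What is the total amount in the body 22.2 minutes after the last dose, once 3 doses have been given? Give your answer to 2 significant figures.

The 3 doses were given 193.4, 107.8, 22.2 minutes ago.
Total = 1.35·(1/2)^(193.4/125) + 1.35·(1/2)^(107.8/125) + 1.35·(1/2)^(22.2/125)
      = 0.46193 + 0.74255 + 1.1936 ≈ 2.3981 g.

2.4 g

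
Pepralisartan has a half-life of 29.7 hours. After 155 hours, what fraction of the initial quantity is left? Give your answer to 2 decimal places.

0.03

n = 155/29.7 ≈ 5.2189 half-lives.
Fraction remaining = (1/2)^5.2189 ≈ 0.026851.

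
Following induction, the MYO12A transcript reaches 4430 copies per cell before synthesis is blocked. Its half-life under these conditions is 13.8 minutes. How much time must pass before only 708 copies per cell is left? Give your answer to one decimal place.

Fraction remaining = 708/4430 ≈ 0.15982.
n = log₂(4430/708) = ln(6.2571)/ln 2 ≈ 2.6455 half-lives.
t = n × t½ = 2.6455 × 13.8 ≈ 36.508 minutes.

36.5 minutes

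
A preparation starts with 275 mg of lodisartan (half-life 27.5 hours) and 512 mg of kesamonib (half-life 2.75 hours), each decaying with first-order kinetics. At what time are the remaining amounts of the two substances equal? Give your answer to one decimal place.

2.7 hours

Set 275·(1/2)^(t/27.5) = 512·(1/2)^(t/2.75).
Taking log₂: log₂(275/512) = t·(1/27.5 − 1/2.75).
log₂(0.53711) = -0.89671; 1/27.5 − 1/2.75 = -0.32727.
t = -0.89671 / -0.32727 ≈ 2.74 hours.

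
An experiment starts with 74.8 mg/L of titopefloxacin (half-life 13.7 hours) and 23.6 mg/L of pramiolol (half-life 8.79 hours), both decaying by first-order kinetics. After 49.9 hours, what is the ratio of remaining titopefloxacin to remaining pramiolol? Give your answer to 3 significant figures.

titopefloxacin: 74.8 × (1/2)^(49.9/13.7) = 74.8 × (1/2)^3.6423 ≈ 5.9903 mg/L.
pramiolol: 23.6 × (1/2)^(49.9/8.79) = 23.6 × (1/2)^5.6769 ≈ 0.46131 mg/L.
Ratio ≈ 5.9903 / 0.46131 ≈ 12.985.

13.0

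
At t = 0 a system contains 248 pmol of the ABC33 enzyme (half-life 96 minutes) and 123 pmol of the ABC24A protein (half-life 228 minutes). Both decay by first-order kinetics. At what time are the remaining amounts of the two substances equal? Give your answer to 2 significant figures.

170 minutes

Set 248·(1/2)^(t/96) = 123·(1/2)^(t/228).
Taking log₂: log₂(248/123) = t·(1/96 − 1/228).
log₂(2.0163) = 1.0117; 1/96 − 1/228 = 0.0060307.
t = 1.0117 / 0.0060307 ≈ 167.76 minutes.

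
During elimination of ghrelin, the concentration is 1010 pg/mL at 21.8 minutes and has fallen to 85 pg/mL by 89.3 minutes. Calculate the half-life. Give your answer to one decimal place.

18.9 minutes

Over Δt = 89.3 − 21.8 = 67.5 minutes, the level fell by a factor of 1010/85 ≈ 11.882.
n = log₂(11.882) ≈ 3.5707 half-lives, so t½ = 67.5/3.5707 ≈ 18.904 minutes.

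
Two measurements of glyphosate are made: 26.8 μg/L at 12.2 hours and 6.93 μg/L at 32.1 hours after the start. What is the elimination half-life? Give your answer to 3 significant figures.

Over Δt = 32.1 − 12.2 = 19.9 hours, the level fell by a factor of 26.8/6.93 ≈ 3.8672.
n = log₂(3.8672) ≈ 1.9513 half-lives, so t½ = 19.9/1.9513 ≈ 10.198 hours.

10.2 hours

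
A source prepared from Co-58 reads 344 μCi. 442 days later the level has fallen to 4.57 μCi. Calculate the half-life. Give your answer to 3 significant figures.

A/A₀ = 4.57/344 ≈ 0.013285.
n = log₂(75.274) ≈ 6.2341 half-lives elapsed in 442 days.
t½ = 442/6.2341 ≈ 70.901 days.

70.9 days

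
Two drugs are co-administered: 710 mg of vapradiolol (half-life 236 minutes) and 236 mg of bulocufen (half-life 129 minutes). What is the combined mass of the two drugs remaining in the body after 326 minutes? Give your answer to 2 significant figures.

310 mg

vapradiolol: 710 × (1/2)^(326/236) = 710 × (1/2)^1.3814 ≈ 272.54 mg.
bulocufen: 236 × (1/2)^(326/129) = 236 × (1/2)^2.5271 ≈ 40.942 mg.
Total = 272.54 + 40.942 ≈ 313.48 mg.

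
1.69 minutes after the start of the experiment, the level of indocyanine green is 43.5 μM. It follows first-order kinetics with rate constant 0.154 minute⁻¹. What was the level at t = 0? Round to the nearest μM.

t½ = ln 2 / k = 0.69315 / 0.154 ≈ 4.501 minutes.
Number of half-lives elapsed: n = 1.69/4.501 ≈ 0.37548.
A₀ = A × 2^n = 43.5 × 2^0.37548 = 43.5 × 1.2973 ≈ 56.431 μM.

56 μM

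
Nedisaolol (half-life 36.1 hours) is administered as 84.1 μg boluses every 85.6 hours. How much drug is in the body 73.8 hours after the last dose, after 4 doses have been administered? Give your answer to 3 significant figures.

The 4 doses were given 330.6, 245, 159.4, 73.8 hours ago.
Total = 84.1·(1/2)^(330.6/36.1) + 84.1·(1/2)^(245/36.1) + 84.1·(1/2)^(159.4/36.1) + 84.1·(1/2)^(73.8/36.1)
      = 0.14723 + 0.76172 + 3.9409 + 20.389 ≈ 25.239 μg.

25.2 μg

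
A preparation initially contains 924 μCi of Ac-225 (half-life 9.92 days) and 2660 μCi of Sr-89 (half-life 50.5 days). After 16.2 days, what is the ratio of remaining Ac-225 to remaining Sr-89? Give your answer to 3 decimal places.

0.140

Ac-225: 924 × (1/2)^(16.2/9.92) = 924 × (1/2)^1.6331 ≈ 297.9 μCi.
Sr-89: 2660 × (1/2)^(16.2/50.5) = 2660 × (1/2)^0.32079 ≈ 2129.7 μCi.
Ratio ≈ 297.9 / 2129.7 ≈ 0.13988.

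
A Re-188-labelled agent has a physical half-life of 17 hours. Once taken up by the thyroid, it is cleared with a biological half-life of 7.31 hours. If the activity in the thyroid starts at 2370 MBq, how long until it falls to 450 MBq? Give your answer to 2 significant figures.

12 hours

1/t_eff = 1/t_phys + 1/t_biol = 1/17 + 1/7.31 = 0.19562 per hour.
t_eff = 17 × 7.31 / (17 + 7.31) ≈ 5.1119 hours.
n = log₂(2370/450) ≈ 2.3969; t = 2.3969 × 5.1119 ≈ 12.253 hours.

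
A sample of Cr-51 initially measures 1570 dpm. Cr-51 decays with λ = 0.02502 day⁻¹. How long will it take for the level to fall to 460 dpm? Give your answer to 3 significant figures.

49.1 days

t½ = ln 2 / λ = 0.69315 / 0.02502 ≈ 27.704 days.
Fraction remaining = 460/1570 ≈ 0.29299.
n = log₂(1570/460) = ln(3.413)/ln 2 ≈ 1.7711 half-lives.
t = n × t½ = 1.7711 × 27.704 ≈ 49.065 days.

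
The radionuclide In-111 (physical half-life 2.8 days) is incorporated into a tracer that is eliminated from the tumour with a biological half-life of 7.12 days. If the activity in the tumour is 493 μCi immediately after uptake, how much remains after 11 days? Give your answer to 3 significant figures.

11.1 μCi

1/t_eff = 1/t_phys + 1/t_biol = 1/2.8 + 1/7.12 = 0.49759 per day.
t_eff = 2.8 × 7.12 / (2.8 + 7.12) ≈ 2.0097 days.
Remaining = 493 × (1/2)^(11/2.0097) = 493 × (1/2)^5.4735 ≈ 11.096 μCi.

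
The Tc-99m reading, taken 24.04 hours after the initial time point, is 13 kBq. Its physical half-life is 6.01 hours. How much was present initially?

208 kBq

Number of half-lives elapsed: n = 24.04/6.01 ≈ 4.
A₀ = A × 2^n = 13 × 2^4 = 13 × 16 ≈ 208 kBq.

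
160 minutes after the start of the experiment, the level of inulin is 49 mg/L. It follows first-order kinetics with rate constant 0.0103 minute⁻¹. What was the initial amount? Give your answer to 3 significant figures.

t½ = ln 2 / λ = 0.69315 / 0.0103 ≈ 67.296 minutes.
Number of half-lives elapsed: n = 160/67.296 ≈ 2.3776.
A₀ = A × 2^n = 49 × 2^2.3776 = 49 × 5.1966 ≈ 254.63 mg/L.

255 mg/L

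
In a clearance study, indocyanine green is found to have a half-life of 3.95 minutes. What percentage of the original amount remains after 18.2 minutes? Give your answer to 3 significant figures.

4.10%

n = 18.2/3.95 ≈ 4.6076 half-lives.
Fraction remaining = (1/2)^4.6076 ≈ 0.041018, i.e. 4.1018%.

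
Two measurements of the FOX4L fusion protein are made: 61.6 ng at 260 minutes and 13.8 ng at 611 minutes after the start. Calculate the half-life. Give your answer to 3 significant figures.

163 minutes

Over Δt = 611 − 260 = 351 minutes, the level fell by a factor of 61.6/13.8 ≈ 4.4638.
n = log₂(4.4638) ≈ 2.1583 half-lives, so t½ = 351/2.1583 ≈ 162.63 minutes.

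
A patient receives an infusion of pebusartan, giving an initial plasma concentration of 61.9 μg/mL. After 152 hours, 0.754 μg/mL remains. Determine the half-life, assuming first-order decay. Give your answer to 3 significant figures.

23.9 hours

A/A₀ = 0.754/61.9 ≈ 0.012181.
n = log₂(82.095) ≈ 6.3592 half-lives elapsed in 152 hours.
t½ = 152/6.3592 ≈ 23.902 hours.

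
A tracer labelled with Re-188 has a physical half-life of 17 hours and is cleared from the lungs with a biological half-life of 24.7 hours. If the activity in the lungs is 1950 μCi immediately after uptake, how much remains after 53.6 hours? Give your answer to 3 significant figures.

1/t_eff = 1/t_phys + 1/t_biol = 1/17 + 1/24.7 = 0.099309 per hour.
t_eff = 17 × 24.7 / (17 + 24.7) ≈ 10.07 hours.
Remaining = 1950 × (1/2)^(53.6/10.07) = 1950 × (1/2)^5.323 ≈ 48.714 μCi.

48.7 μCi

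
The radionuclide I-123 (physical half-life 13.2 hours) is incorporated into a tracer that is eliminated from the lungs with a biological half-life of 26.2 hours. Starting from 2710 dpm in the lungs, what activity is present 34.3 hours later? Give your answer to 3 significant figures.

181 dpm

1/t_eff = 1/t_phys + 1/t_biol = 1/13.2 + 1/26.2 = 0.11393 per hour.
t_eff = 13.2 × 26.2 / (13.2 + 26.2) ≈ 8.7777 hours.
Remaining = 2710 × (1/2)^(34.3/8.7777) = 2710 × (1/2)^3.9076 ≈ 180.57 dpm.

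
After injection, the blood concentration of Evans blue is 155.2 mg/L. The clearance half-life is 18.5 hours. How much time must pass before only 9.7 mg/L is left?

9.7/155.2 = 1/16, so 4 half-lives have elapsed.
t = 4 × 18.5 = 74 hours.

74 hours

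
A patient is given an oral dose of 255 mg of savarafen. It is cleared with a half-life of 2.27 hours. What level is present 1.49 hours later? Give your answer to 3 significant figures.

Number of half-lives: n = 1.49/2.27 ≈ 0.65639.
Remaining = 255 × (1/2)^0.65639 = 255 × 0.63446 ≈ 161.79 mg.

162 mg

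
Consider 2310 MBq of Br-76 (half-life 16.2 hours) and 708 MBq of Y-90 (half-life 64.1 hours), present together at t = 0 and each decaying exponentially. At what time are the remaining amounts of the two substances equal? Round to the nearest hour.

Set 2310·(1/2)^(t/16.2) = 708·(1/2)^(t/64.1).
Taking log₂: log₂(2310/708) = t·(1/16.2 − 1/64.1).
log₂(3.2627) = 1.7061; 1/16.2 − 1/64.1 = 0.046128.
t = 1.7061 / 0.046128 ≈ 36.986 hours.

37 hours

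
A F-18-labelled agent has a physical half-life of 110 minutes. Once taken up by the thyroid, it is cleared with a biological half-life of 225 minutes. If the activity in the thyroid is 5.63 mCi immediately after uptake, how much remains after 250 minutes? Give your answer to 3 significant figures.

1/t_eff = 1/t_phys + 1/t_biol = 1/110 + 1/225 = 0.013535 per minute.
t_eff = 110 × 225 / (110 + 225) ≈ 73.881 minutes.
Remaining = 5.63 × (1/2)^(250/73.881) = 5.63 × (1/2)^3.3838 ≈ 0.53935 mCi.

0.539 mCi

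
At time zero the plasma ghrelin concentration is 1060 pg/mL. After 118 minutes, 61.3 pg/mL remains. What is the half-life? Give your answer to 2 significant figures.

29 minutes

A/A₀ = 61.3/1060 ≈ 0.05783.
n = log₂(17.292) ≈ 4.112 half-lives elapsed in 118 minutes.
t½ = 118/4.112 ≈ 28.696 minutes.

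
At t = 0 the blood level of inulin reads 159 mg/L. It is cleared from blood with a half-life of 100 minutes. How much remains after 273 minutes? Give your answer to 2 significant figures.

24 mg/L

Number of half-lives: n = 273/100 ≈ 2.73.
Remaining = 159 × (1/2)^2.73 = 159 × 0.15073 ≈ 23.965 mg/L.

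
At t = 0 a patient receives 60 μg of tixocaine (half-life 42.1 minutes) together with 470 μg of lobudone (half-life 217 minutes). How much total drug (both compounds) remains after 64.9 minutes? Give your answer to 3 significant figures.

403 μg

tixocaine: 60 × (1/2)^(64.9/42.1) = 60 × (1/2)^1.5416 ≈ 20.611 μg.
lobudone: 470 × (1/2)^(64.9/217) = 470 × (1/2)^0.29908 ≈ 382 μg.
Total = 20.611 + 382 ≈ 402.61 μg.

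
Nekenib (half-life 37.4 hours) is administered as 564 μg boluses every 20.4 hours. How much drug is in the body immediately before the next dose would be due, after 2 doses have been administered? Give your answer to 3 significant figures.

651 μg

The 2 doses were given 40.8, 20.4 hours ago.
Total = 564·(1/2)^(40.8/37.4) + 564·(1/2)^(20.4/37.4)
      = 264.78 + 386.44 ≈ 651.22 μg.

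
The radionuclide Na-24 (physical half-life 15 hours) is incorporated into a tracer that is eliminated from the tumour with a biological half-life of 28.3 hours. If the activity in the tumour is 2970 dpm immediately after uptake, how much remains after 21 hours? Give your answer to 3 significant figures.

673 dpm

1/t_eff = 1/t_phys + 1/t_biol = 1/15 + 1/28.3 = 0.102 per hour.
t_eff = 15 × 28.3 / (15 + 28.3) ≈ 9.8037 hours.
Remaining = 2970 × (1/2)^(21/9.8037) = 2970 × (1/2)^2.142 ≈ 672.88 dpm.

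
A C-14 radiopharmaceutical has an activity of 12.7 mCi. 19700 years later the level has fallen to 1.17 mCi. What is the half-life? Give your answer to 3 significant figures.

5730 years

A/A₀ = 1.17/12.7 ≈ 0.092126.
n = log₂(10.855) ≈ 3.4402 half-lives elapsed in 19700 years.
t½ = 19700/3.4402 ≈ 5726.3 years.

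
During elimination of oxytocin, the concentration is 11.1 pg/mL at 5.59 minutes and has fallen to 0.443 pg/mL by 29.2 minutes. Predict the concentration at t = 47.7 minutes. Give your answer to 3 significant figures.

0.0355 pg/mL

Over Δt = 29.2 − 5.59 = 23.61 minutes, the level fell by a factor of 11.1/0.443 ≈ 25.056.
n = log₂(25.056) ≈ 4.6471 half-lives, so t½ = 23.61/4.6471 ≈ 5.0806 minutes.
From t = 29.2 to t = 47.7: 0.443 × (1/2)^((47.7−29.2)/5.0806) ≈ 0.035502 pg/mL.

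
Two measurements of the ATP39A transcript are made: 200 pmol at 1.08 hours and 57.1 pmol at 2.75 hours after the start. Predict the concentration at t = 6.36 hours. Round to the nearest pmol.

Over Δt = 2.75 − 1.08 = 1.67 hours, the level fell by a factor of 200/57.1 ≈ 3.5026.
n = log₂(3.5026) ≈ 1.8084 half-lives, so t½ = 1.67/1.8084 ≈ 0.92345 hours.
From t = 2.75 to t = 6.36: 57.1 × (1/2)^((6.36−2.75)/0.92345) ≈ 3.8004 pmol.

4 pmol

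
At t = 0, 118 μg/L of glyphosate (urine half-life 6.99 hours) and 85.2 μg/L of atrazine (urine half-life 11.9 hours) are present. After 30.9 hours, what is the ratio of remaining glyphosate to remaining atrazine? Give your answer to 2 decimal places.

0.39

glyphosate: 118 × (1/2)^(30.9/6.99) = 118 × (1/2)^4.4206 ≈ 5.51 μg/L.
atrazine: 85.2 × (1/2)^(30.9/11.9) = 85.2 × (1/2)^2.5966 ≈ 14.086 μg/L.
Ratio ≈ 5.51 / 14.086 ≈ 0.39118.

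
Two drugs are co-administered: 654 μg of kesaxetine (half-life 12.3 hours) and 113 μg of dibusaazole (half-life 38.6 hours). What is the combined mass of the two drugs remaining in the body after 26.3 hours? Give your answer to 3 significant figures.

kesaxetine: 654 × (1/2)^(26.3/12.3) = 654 × (1/2)^2.1382 ≈ 148.56 μg.
dibusaazole: 113 × (1/2)^(26.3/38.6) = 113 × (1/2)^0.68135 ≈ 70.465 μg.
Total = 148.56 + 70.465 ≈ 219.03 μg.

219 μg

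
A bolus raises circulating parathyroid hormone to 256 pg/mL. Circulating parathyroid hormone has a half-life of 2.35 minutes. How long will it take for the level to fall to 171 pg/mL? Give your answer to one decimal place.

1.4 minutes

Fraction remaining = 171/256 ≈ 0.66797.
n = log₂(256/171) = ln(1.4971)/ln 2 ≈ 0.58215 half-lives.
t = n × t½ = 0.58215 × 2.35 ≈ 1.368 minutes.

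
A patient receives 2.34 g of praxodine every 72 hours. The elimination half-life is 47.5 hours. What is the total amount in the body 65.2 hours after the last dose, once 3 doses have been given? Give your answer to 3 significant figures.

1.33 g

The 3 doses were given 209.2, 137.2, 65.2 hours ago.
Total = 2.34·(1/2)^(209.2/47.5) + 2.34·(1/2)^(137.2/47.5) + 2.34·(1/2)^(65.2/47.5)
      = 0.11051 + 0.31602 + 0.90368 ≈ 1.3302 g.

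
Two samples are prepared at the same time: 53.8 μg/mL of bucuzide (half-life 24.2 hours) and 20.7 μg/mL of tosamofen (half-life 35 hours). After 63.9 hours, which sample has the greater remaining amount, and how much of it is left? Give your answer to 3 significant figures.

bucuzide, 8.63 μg/mL

bucuzide: 53.8 × (1/2)^2.6405 ≈ 8.6281 μg/mL.
tosamofen: 20.7 × (1/2)^1.8257 ≈ 5.8395 μg/mL.
Bucuzide has more remaining, at ≈ 8.6281 μg/mL.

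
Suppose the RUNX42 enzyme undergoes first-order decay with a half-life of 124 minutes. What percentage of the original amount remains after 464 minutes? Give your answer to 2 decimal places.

7.47%

n = 464/124 ≈ 3.7419 half-lives.
Fraction remaining = (1/2)^3.7419 ≈ 0.074742, i.e. 7.4742%.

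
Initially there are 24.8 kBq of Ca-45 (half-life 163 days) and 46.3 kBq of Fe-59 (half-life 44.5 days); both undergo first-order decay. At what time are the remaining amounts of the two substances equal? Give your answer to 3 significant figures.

55.1 days

Set 24.8·(1/2)^(t/163) = 46.3·(1/2)^(t/44.5).
Taking log₂: log₂(24.8/46.3) = t·(1/163 − 1/44.5).
log₂(0.53564) = -0.90067; 1/163 − 1/44.5 = -0.016337.
t = -0.90067 / -0.016337 ≈ 55.131 days.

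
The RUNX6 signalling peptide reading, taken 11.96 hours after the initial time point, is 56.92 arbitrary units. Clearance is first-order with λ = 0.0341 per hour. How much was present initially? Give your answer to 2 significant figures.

t½ = ln 2 / λ = 0.69315 / 0.0341 ≈ 20.327 hours.
Number of half-lives elapsed: n = 11.96/20.327 ≈ 0.58838.
A₀ = A × 2^n = 56.92 × 2^0.58838 = 56.92 × 1.5036 ≈ 85.583 arbitrary units.

86 arbitrary units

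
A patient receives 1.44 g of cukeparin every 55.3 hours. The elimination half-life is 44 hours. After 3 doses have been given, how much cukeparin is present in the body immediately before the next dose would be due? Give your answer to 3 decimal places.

The 3 doses were given 165.9, 110.6, 55.3 hours ago.
Total = 1.44·(1/2)^(165.9/44) + 1.44·(1/2)^(110.6/44) + 1.44·(1/2)^(55.3/44)
      = 0.10552 + 0.25216 + 0.60259 ≈ 0.96028 g.

0.960 g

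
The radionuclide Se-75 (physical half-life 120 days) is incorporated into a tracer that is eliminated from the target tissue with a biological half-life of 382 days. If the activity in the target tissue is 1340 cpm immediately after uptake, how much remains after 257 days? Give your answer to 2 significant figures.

190 cpm

1/t_eff = 1/t_phys + 1/t_biol = 1/120 + 1/382 = 0.010951 per day.
t_eff = 120 × 382 / (120 + 382) ≈ 91.315 days.
Remaining = 1340 × (1/2)^(257/91.315) = 1340 × (1/2)^2.8144 ≈ 190.49 cpm.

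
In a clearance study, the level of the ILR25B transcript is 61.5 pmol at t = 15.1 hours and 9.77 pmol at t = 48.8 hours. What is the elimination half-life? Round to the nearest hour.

13 hours

Over Δt = 48.8 − 15.1 = 33.7 hours, the level fell by a factor of 61.5/9.77 ≈ 6.2948.
n = log₂(6.2948) ≈ 2.6542 half-lives, so t½ = 33.7/2.6542 ≈ 12.697 hours.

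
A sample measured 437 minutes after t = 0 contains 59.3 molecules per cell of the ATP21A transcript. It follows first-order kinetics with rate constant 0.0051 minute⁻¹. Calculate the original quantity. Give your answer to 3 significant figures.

t½ = ln 2 / k = 0.69315 / 0.0051 ≈ 135.91 minutes.
Number of half-lives elapsed: n = 437/135.91 ≈ 3.2153.
A₀ = A × 2^n = 59.3 × 2^3.2153 = 59.3 × 9.2878 ≈ 550.77 molecules per cell.

551 molecules per cell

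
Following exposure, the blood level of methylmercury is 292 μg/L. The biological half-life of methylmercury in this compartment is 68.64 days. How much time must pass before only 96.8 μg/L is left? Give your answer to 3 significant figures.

Fraction remaining = 96.8/292 ≈ 0.33151.
n = log₂(292/96.8) = ln(3.0165)/ln 2 ≈ 1.5929 half-lives.
t = n × t½ = 1.5929 × 68.64 ≈ 109.34 days.

109 days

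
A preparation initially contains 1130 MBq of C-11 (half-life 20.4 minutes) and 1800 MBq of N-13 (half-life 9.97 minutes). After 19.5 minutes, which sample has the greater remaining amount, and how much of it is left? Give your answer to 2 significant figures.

C-11: 1130 × (1/2)^0.95588 ≈ 582.54 MBq.
N-13: 1800 × (1/2)^1.9559 ≈ 463.98 MBq.
C-11 has more remaining, at ≈ 582.54 MBq.

C-11, 580 MBq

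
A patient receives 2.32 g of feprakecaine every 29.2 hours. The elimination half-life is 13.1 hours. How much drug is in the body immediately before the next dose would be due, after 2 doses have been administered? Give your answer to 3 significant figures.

0.600 g

The 2 doses were given 58.4, 29.2 hours ago.
Total = 2.32·(1/2)^(58.4/13.1) + 2.32·(1/2)^(29.2/13.1)
      = 0.10556 + 0.49487 ≈ 0.60043 g.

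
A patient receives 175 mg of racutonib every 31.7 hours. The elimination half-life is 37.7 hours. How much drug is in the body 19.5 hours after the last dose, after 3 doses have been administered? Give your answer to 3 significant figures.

The 3 doses were given 82.9, 51.2, 19.5 hours ago.
Total = 175·(1/2)^(82.9/37.7) + 175·(1/2)^(51.2/37.7) + 175·(1/2)^(19.5/37.7)
      = 38.115 + 68.267 + 122.27 ≈ 228.66 mg.

229 mg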